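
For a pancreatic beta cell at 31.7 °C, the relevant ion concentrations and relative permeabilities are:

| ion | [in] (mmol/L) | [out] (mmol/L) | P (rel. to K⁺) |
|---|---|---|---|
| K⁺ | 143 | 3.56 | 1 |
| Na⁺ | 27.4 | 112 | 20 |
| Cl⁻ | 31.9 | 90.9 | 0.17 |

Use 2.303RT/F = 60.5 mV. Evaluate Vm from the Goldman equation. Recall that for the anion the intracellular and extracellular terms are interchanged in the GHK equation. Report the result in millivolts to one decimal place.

Vm = 60.5 · log₁₀[(Σ P·[cation]ₒ + Σ P·[anion]ᵢ) / (Σ P·[cation]ᵢ + Σ P·[anion]ₒ)]
Numerator = 1×3.56 + 20×112 + 0.17×31.9 = 2249
Denominator = 1×143 + 20×27.4 + 0.17×90.9 = 706.5
Vm = 60.5 · log₁₀(3.1835) = 60.5 × (0.5029) = 30.43 mV

30.4 mV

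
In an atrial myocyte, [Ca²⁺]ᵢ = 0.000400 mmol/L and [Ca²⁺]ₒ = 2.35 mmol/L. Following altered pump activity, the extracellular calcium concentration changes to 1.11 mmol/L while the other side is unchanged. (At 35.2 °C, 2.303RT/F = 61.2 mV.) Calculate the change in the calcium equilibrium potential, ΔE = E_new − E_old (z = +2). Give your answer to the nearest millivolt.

-10 mV

E_old = (61.2/2)·log₁₀(2.35/0.000400) = 115.33 mV
E_new = (61.2/2)·log₁₀(1.11/0.000400) = 105.36 mV
ΔE = 105.36 − (115.33) = -9.97 mV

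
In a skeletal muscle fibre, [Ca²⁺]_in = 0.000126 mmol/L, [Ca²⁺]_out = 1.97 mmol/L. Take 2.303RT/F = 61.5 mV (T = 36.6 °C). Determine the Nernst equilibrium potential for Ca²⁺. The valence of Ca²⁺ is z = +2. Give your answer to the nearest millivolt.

129 mV

E = (61.5/z) · log₁₀([Ca²⁺]_out/[Ca²⁺]_in) with z = +2.
= (61.5/2) · log₁₀(1.97/0.000126) = 30.75 · log₁₀(1.563e+04)
= 30.75 · (4.1941) = 128.97 mV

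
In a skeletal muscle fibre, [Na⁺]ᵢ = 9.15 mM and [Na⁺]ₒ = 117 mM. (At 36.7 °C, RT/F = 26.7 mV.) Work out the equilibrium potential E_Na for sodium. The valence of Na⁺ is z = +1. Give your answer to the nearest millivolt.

E = (26.7/z) · ln([Na⁺]_out/[Na⁺]_in) with z = +1.
= (26.7/1) · ln(117/9.15) = 26.70 · ln(12.79)
= 26.70 · (2.5484) = 68.04 mV

68 mV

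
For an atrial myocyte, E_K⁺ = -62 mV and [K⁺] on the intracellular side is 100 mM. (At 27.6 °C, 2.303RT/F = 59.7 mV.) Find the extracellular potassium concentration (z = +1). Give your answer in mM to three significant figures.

Nernst: E = (59.7/1) · log₁₀([out]/[in]), so log₁₀([out]/[in]) = -62.0 × 1 / 59.7 = -1.0385.
[out]/[in] = 10^(-1.0385) = 0.09151.
[out] = 0.09151 × 100 = 9.151 mM.

9.15 mM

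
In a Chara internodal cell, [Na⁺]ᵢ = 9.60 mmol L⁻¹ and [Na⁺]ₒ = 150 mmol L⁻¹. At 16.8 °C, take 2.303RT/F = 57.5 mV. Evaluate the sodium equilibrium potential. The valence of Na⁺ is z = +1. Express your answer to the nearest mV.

E = (57.5/z) · log₁₀([Na⁺]_out/[Na⁺]_in) with z = +1.
= (57.5/1) · log₁₀(150/9.60) = 57.50 · log₁₀(15.62)
= 57.50 · (1.1938) = 68.64 mV

69 mV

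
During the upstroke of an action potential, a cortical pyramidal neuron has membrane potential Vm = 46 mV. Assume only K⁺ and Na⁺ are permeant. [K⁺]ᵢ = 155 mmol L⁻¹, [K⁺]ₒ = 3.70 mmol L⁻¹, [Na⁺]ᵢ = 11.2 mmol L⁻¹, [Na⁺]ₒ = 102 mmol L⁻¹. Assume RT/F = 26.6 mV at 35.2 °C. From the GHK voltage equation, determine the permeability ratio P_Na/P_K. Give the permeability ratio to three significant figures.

22.4

Let α = P_Na/P_K. GHK: Vm = 26.6·ln[(Kₒ + α·Naₒ)/(Kᵢ + α·Naᵢ)].
e^(Vm/26.6) = e^(46.0/26.6) = 5.6368
So 5.6368·(Kᵢ + α·Naᵢ) = Kₒ + α·Naₒ → α = (5.6368·155.0 − 3.7) / (102.0 − 5.6368·11.2)
α = (873.7 − 3.7) / (102.0 − 63.13) = 870/38.87 = 22.38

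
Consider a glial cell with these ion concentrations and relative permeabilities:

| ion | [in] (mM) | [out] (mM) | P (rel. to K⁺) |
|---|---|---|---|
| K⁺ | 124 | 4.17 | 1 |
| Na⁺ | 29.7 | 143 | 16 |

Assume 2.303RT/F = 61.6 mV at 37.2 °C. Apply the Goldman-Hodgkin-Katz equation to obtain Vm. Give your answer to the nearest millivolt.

36 mV

Vm = 61.6 · log₁₀[(Σ P·[cation]ₒ + Σ P·[anion]ᵢ) / (Σ P·[cation]ᵢ + Σ P·[anion]ₒ)]
Numerator = 1×4.17 + 16×143 = 2292
Denominator = 1×124 + 16×29.7 = 599.2
Vm = 61.6 · log₁₀(3.8254) = 61.6 × (0.5827) = 35.89 mV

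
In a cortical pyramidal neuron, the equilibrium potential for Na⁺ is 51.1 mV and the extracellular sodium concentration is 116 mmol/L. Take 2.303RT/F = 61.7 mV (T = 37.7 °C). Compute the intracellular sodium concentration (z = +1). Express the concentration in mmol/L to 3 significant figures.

17.2 mmol/L

Nernst: E = (61.7/1) · log₁₀([out]/[in]), so log₁₀([out]/[in]) = 51.1 × 1 / 61.7 = 0.8282.
[out]/[in] = 10^(0.8282) = 6.733.
[in] = 116 / 6.733 = 17.23 mmol/L.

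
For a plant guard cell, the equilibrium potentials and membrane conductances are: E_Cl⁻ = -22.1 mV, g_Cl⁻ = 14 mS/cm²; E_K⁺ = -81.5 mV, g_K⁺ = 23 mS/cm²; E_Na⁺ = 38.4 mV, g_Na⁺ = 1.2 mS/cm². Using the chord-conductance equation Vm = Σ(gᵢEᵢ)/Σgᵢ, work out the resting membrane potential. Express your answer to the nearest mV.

-56 mV

Σ gᵢEᵢ = 14·(-22.1) + 23·(-81.5) + 1.2·(38.4) = -2137.82
Σ gᵢ = 14 + 23 + 1.2 = 38.2
Vm = -2137.82 / 38.2 = -55.96 mV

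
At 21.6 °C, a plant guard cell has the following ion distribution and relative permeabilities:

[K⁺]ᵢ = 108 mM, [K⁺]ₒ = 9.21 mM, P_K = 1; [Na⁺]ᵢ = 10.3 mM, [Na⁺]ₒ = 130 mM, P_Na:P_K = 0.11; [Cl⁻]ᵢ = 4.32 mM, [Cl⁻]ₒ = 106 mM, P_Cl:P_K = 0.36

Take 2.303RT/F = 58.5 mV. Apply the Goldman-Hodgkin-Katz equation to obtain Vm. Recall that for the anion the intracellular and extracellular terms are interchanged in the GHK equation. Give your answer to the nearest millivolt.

-45 mV

Vm = 58.5 · log₁₀[(Σ P·[cation]ₒ + Σ P·[anion]ᵢ) / (Σ P·[cation]ᵢ + Σ P·[anion]ₒ)]
Numerator = 1×9.21 + 0.11×130 + 0.36×4.32 = 25.07
Denominator = 1×108 + 0.11×10.3 + 0.36×106 = 147.3
Vm = 58.5 · log₁₀(0.17017) = 58.5 × (-0.7691) = -44.99 mV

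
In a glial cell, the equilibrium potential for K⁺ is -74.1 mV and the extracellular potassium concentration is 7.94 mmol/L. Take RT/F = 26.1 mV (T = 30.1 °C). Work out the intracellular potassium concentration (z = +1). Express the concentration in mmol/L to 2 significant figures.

140 mmol/L

Nernst: E = (26.1/1) · ln([out]/[in]), so ln([out]/[in]) = -74.1 × 1 / 26.1 = -2.8391.
[out]/[in] = e^(-2.8391) = 0.05848.
[in] = 7.94 / 0.05848 = 135.8 mmol/L.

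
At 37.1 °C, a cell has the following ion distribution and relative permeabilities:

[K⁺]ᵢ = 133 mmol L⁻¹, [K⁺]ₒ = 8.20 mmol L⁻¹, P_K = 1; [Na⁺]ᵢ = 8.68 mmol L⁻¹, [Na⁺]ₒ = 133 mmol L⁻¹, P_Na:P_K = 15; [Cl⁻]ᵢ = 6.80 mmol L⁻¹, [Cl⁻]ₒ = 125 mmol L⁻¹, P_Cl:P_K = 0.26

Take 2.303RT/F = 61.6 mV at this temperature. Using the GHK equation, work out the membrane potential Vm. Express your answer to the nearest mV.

Vm = 61.6 · log₁₀[(Σ P·[cation]ₒ + Σ P·[anion]ᵢ) / (Σ P·[cation]ᵢ + Σ P·[anion]ₒ)]
Numerator = 1×8.20 + 15×133 + 0.26×6.80 = 2005
Denominator = 1×133 + 15×8.68 + 0.26×125 = 295.7
Vm = 61.6 · log₁₀(6.7804) = 61.6 × (0.8313) = 51.21 mV

51 mV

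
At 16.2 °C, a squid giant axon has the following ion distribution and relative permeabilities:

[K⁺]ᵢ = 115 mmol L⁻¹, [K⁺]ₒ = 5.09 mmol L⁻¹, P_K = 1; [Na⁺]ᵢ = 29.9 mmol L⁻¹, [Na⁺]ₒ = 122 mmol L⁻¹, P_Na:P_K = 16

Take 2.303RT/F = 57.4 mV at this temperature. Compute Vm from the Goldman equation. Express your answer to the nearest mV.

30 mV

Vm = 57.4 · log₁₀[(Σ P·[cation]ₒ + Σ P·[anion]ᵢ) / (Σ P·[cation]ᵢ + Σ P·[anion]ₒ)]
Numerator = 1×5.09 + 16×122 = 1957
Denominator = 1×115 + 16×29.9 = 593.4
Vm = 57.4 · log₁₀(3.2981) = 57.4 × (0.5183) = 29.75 mV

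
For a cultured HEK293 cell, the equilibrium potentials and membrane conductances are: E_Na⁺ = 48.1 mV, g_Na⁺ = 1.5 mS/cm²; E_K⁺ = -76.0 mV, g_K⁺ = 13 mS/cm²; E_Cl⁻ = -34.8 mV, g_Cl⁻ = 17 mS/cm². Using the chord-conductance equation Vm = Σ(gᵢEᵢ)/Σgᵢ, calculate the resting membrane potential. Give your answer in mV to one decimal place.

Σ gᵢEᵢ = 1.5·(48.1) + 13·(-76.0) + 17·(-34.8) = -1507.45
Σ gᵢ = 1.5 + 13 + 17 = 31.5
Vm = -1507.45 / 31.5 = -47.86 mV

-47.9 mV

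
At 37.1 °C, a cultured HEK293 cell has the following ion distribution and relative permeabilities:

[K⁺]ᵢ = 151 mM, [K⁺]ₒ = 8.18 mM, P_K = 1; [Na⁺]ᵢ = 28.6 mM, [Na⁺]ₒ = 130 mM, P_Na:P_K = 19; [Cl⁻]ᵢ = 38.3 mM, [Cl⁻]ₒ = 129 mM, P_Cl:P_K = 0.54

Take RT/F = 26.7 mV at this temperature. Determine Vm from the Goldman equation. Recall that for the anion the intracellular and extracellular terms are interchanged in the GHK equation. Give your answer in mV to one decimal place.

Vm = 26.7 · ln[(Σ P·[cation]ₒ + Σ P·[anion]ᵢ) / (Σ P·[cation]ᵢ + Σ P·[anion]ₒ)]
Numerator = 1×8.18 + 19×130 + 0.54×38.3 = 2499
Denominator = 1×151 + 19×28.6 + 0.54×129 = 764.1
Vm = 26.7 · ln(3.2705) = 26.7 × (1.1849) = 31.64 mV

31.6 mV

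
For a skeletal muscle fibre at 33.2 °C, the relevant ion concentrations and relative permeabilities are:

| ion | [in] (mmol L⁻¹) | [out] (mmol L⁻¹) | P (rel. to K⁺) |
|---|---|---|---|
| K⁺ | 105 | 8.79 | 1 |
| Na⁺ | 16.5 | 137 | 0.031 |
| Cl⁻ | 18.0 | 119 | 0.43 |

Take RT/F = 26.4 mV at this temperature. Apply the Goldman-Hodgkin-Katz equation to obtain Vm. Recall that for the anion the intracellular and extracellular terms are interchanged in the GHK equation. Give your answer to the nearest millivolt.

-53 mV

Vm = 26.4 · ln[(Σ P·[cation]ₒ + Σ P·[anion]ᵢ) / (Σ P·[cation]ᵢ + Σ P·[anion]ₒ)]
Numerator = 1×8.79 + 0.031×137 + 0.43×18.0 = 20.78
Denominator = 1×105 + 0.031×16.5 + 0.43×119 = 156.7
Vm = 26.4 · ln(0.13261) = 26.4 × (-2.0204) = -53.34 mV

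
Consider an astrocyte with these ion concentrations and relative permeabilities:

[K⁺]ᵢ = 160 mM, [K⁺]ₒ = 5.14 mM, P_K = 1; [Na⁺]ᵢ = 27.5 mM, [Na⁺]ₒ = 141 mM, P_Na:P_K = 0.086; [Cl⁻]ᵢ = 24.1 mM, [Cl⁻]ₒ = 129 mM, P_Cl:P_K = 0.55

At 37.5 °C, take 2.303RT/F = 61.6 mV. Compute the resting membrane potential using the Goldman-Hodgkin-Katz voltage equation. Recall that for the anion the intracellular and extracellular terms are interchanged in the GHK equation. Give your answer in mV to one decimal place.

-54.4 mV

Vm = 61.6 · log₁₀[(Σ P·[cation]ₒ + Σ P·[anion]ᵢ) / (Σ P·[cation]ᵢ + Σ P·[anion]ₒ)]
Numerator = 1×5.14 + 0.086×141 + 0.55×24.1 = 30.52
Denominator = 1×160 + 0.086×27.5 + 0.55×129 = 233.3
Vm = 61.6 · log₁₀(0.13081) = 61.6 × (-0.8833) = -54.41 mV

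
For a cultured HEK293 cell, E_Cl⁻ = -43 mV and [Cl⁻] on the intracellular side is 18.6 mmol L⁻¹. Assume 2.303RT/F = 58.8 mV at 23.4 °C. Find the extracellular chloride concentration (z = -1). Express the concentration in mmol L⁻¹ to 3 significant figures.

Nernst: E = (58.8/-1) · log₁₀([out]/[in]), so log₁₀([out]/[in]) = -43.0 × -1 / 58.8 = 0.7313.
[out]/[in] = 10^(0.7313) = 5.386.
[out] = 5.386 × 18.6 = 100.2 mmol L⁻¹.

100 mmol L⁻¹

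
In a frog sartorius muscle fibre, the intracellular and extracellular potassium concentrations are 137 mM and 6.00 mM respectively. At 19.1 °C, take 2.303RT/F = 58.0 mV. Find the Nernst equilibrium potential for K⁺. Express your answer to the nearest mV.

-79 mV

E = (58.0/z) · log₁₀([K⁺]_out/[K⁺]_in) with z = +1.
= (58.0/1) · log₁₀(6.00/137) = 58.00 · log₁₀(0.0438)
= 58.00 · (-1.3586) = -78.80 mV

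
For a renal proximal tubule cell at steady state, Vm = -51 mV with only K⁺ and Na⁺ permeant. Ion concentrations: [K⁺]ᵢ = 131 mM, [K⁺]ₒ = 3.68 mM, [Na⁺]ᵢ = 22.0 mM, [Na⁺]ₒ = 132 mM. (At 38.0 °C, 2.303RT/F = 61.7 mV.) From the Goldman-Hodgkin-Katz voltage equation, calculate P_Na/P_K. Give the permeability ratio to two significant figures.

0.12

Let α = P_Na/P_K. GHK: Vm = 61.7·log₁₀[(Kₒ + α·Naₒ)/(Kᵢ + α·Naᵢ)].
10^(Vm/61.7) = 10^(-51.0/61.7) = 0.14908
So 0.14908·(Kᵢ + α·Naᵢ) = Kₒ + α·Naₒ → α = (0.14908·131.0 − 3.68) / (132.0 − 0.14908·22.0)
α = (19.53 − 3.68) / (132.0 − 3.28) = 15.85/128.7 = 0.1231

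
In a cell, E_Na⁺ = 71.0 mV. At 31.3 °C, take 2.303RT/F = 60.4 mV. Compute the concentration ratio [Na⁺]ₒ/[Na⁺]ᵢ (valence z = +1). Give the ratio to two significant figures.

15

log₁₀([out]/[in]) = E·z/(60.4) = 71.0 × 1 / 60.4 = 1.1755
[out]/[in] = 10^(1.1755) = 14.98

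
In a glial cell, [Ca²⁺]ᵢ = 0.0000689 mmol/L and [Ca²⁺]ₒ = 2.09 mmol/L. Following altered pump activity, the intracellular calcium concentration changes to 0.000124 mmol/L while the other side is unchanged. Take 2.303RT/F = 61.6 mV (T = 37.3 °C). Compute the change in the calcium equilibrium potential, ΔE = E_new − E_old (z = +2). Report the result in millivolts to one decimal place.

E_old = (61.6/2)·log₁₀(2.09/0.0000689) = 138.04 mV
E_new = (61.6/2)·log₁₀(2.09/0.000124) = 130.18 mV
ΔE = 130.18 − (138.04) = -7.86 mV

-7.9 mV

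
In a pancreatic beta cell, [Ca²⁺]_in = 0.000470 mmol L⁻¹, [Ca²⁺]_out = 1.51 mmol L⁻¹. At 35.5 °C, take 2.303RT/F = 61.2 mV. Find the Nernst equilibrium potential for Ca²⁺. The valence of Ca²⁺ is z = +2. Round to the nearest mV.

E = (61.2/z) · log₁₀([Ca²⁺]_out/[Ca²⁺]_in) with z = +2.
= (61.2/2) · log₁₀(1.51/0.000470) = 30.60 · log₁₀(3213)
= 30.60 · (3.5069) = 107.31 mV

107 mV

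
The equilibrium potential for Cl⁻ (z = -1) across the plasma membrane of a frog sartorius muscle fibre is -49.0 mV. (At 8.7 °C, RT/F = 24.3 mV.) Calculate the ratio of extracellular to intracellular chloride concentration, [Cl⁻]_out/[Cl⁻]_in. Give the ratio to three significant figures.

ln([out]/[in]) = E·z/(24.3) = -49.0 × -1 / 24.3 = 2.0165
[out]/[in] = e^(2.0165) = 7.512

7.51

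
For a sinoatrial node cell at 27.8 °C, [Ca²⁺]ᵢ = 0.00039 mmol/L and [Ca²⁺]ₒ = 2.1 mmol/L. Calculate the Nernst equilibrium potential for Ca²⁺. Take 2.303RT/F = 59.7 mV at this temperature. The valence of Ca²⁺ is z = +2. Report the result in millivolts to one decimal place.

E = (59.7/z) · log₁₀([Ca²⁺]_out/[Ca²⁺]_in) with z = +2.
= (59.7/2) · log₁₀(2.1/0.00039) = 29.85 · log₁₀(5385)
= 29.85 · (3.7312) = 111.37 mV

111.4 mV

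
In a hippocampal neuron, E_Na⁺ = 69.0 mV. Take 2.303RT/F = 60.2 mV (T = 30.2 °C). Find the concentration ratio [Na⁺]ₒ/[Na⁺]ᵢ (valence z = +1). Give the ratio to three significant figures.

14.0

log₁₀([out]/[in]) = E·z/(60.2) = 69.0 × 1 / 60.2 = 1.1462
[out]/[in] = 10^(1.1462) = 14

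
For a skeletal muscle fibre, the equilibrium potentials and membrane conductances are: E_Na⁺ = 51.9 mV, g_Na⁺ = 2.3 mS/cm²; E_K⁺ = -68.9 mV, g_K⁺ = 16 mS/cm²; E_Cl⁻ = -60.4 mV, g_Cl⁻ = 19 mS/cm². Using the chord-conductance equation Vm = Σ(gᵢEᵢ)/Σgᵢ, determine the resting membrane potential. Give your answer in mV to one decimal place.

Σ gᵢEᵢ = 2.3·(51.9) + 16·(-68.9) + 19·(-60.4) = -2130.63
Σ gᵢ = 2.3 + 16 + 19 = 37.3
Vm = -2130.63 / 37.3 = -57.12 mV

-57.1 mV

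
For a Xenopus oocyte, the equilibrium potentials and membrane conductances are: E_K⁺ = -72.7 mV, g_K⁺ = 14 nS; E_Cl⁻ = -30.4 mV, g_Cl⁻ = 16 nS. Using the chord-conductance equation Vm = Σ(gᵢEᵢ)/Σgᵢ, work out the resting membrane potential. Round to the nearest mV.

-50 mV

Σ gᵢEᵢ = 14·(-72.7) + 16·(-30.4) = -1504.20
Σ gᵢ = 14 + 16 = 30
Vm = -1504.20 / 30 = -50.14 mV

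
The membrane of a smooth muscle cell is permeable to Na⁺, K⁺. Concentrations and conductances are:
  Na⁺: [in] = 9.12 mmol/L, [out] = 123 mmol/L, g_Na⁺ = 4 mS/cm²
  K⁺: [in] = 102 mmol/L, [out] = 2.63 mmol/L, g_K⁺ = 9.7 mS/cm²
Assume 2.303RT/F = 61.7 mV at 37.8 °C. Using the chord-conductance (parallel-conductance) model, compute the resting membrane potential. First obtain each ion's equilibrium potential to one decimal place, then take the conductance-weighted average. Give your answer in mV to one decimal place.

-49.0 mV

E_Na⁺ = (61.7/1)·log₁₀(123/9.12) = 69.7 mV
E_K⁺ = (61.7/1)·log₁₀(2.63/102) = -98.0 mV
Vm = (Σ gᵢEᵢ)/(Σ gᵢ) = (4·69.7 + 9.7·-98.0) / (4 + 9.7)
= -671.80 / 13.7 = -49.04 mV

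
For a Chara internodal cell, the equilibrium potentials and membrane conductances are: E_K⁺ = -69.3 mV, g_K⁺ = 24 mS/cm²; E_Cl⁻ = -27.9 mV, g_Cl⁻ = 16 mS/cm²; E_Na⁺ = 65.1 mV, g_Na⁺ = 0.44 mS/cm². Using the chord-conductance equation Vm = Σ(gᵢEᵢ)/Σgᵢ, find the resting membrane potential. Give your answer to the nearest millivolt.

-51 mV

Σ gᵢEᵢ = 24·(-69.3) + 16·(-27.9) + 0.44·(65.1) = -2080.96
Σ gᵢ = 24 + 16 + 0.44 = 40.44
Vm = -2080.96 / 40.44 = -51.46 mV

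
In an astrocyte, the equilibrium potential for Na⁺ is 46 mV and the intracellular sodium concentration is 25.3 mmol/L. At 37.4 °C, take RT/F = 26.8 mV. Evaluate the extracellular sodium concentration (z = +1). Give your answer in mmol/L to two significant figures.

140 mmol/L

Nernst: E = (26.8/1) · ln([out]/[in]), so ln([out]/[in]) = 46.0 × 1 / 26.8 = 1.7164.
[out]/[in] = e^(1.7164) = 5.565.
[out] = 5.565 × 25.3 = 140.8 mmol/L.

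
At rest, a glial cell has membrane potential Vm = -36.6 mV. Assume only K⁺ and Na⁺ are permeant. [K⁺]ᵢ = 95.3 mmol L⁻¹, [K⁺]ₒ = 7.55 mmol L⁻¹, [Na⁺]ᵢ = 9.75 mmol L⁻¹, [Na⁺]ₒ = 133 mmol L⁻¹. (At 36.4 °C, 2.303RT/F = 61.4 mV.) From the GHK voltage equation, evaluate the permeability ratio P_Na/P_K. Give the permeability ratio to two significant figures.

0.13

Let α = P_Na/P_K. GHK: Vm = 61.4·log₁₀[(Kₒ + α·Naₒ)/(Kᵢ + α·Naᵢ)].
10^(Vm/61.4) = 10^(-36.6/61.4) = 0.25346
So 0.25346·(Kᵢ + α·Naᵢ) = Kₒ + α·Naₒ → α = (0.25346·95.3 − 7.55) / (133.0 − 0.25346·9.75)
α = (24.15 − 7.55) / (133.0 − 2.471) = 16.6/130.5 = 0.1272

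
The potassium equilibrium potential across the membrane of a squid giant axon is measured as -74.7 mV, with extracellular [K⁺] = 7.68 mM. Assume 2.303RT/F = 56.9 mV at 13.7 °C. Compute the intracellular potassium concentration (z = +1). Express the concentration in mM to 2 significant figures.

160 mM

Nernst: E = (56.9/1) · log₁₀([out]/[in]), so log₁₀([out]/[in]) = -74.7 × 1 / 56.9 = -1.3128.
[out]/[in] = 10^(-1.3128) = 0.04866.
[in] = 7.68 / 0.04866 = 157.8 mM.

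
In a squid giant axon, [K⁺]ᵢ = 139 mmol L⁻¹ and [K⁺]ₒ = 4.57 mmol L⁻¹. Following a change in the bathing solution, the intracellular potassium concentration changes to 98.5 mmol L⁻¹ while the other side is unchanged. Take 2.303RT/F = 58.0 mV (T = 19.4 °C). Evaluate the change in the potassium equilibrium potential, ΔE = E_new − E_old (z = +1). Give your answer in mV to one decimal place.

E_old = (58.0/1)·log₁₀(4.57/139) = -86.02 mV
E_new = (58.0/1)·log₁₀(4.57/98.5) = -77.34 mV
ΔE = -77.34 − (-86.02) = 8.68 mV

8.7 mV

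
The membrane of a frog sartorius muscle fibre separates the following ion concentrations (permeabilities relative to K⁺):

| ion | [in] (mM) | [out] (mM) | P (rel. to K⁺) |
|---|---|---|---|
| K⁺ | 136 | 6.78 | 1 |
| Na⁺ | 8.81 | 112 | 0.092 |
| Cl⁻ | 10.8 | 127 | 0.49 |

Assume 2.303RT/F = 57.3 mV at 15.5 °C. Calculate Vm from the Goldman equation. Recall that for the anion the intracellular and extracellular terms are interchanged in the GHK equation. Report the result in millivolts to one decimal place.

-54.4 mV

Vm = 57.3 · log₁₀[(Σ P·[cation]ₒ + Σ P·[anion]ᵢ) / (Σ P·[cation]ᵢ + Σ P·[anion]ₒ)]
Numerator = 1×6.78 + 0.092×112 + 0.49×10.8 = 22.38
Denominator = 1×136 + 0.092×8.81 + 0.49×127 = 199
Vm = 57.3 · log₁₀(0.11242) = 57.3 × (-0.9492) = -54.39 mV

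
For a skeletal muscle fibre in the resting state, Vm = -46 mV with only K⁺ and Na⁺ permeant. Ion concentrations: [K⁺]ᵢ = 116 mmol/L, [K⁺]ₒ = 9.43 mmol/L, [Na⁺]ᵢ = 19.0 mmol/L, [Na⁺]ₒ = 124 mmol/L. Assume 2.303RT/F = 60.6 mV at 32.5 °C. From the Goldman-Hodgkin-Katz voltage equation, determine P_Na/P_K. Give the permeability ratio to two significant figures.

Let α = P_Na/P_K. GHK: Vm = 60.6·log₁₀[(Kₒ + α·Naₒ)/(Kᵢ + α·Naᵢ)].
10^(Vm/60.6) = 10^(-46.0/60.6) = 0.17415
So 0.17415·(Kᵢ + α·Naᵢ) = Kₒ + α·Naₒ → α = (0.17415·116.0 − 9.43) / (124.0 − 0.17415·19.0)
α = (20.2 − 9.43) / (124.0 − 3.309) = 10.77/120.7 = 0.08925

0.089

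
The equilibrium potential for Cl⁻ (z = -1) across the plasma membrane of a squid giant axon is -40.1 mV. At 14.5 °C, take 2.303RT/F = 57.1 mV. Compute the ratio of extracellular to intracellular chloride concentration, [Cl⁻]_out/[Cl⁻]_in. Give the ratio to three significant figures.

log₁₀([out]/[in]) = E·z/(57.1) = -40.1 × -1 / 57.1 = 0.7023
[out]/[in] = 10^(0.7023) = 5.038

5.04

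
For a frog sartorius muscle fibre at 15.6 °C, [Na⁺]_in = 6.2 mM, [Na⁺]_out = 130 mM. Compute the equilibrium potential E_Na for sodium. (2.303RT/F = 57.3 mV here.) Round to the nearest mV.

E = (57.3/z) · log₁₀([Na⁺]_out/[Na⁺]_in) with z = +1.
= (57.3/1) · log₁₀(130/6.2) = 57.30 · log₁₀(20.97)
= 57.30 · (1.3216) = 75.72 mV

76 mV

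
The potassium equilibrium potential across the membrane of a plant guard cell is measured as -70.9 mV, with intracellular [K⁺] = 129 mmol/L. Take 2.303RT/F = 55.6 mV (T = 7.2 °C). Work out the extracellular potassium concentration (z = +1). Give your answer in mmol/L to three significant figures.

Nernst: E = (55.6/1) · log₁₀([out]/[in]), so log₁₀([out]/[in]) = -70.9 × 1 / 55.6 = -1.2752.
[out]/[in] = 10^(-1.2752) = 0.05307.
[out] = 0.05307 × 129 = 6.846 mmol/L.

6.85 mmol/L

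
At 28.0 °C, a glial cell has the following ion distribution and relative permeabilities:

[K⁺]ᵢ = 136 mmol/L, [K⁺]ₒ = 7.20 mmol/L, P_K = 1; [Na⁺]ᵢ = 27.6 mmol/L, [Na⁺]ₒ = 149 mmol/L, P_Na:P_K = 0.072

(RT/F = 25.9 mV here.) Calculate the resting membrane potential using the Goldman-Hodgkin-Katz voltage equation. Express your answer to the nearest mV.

-53 mV

Vm = 25.9 · ln[(Σ P·[cation]ₒ + Σ P·[anion]ᵢ) / (Σ P·[cation]ᵢ + Σ P·[anion]ₒ)]
Numerator = 1×7.20 + 0.072×149 = 17.93
Denominator = 1×136 + 0.072×27.6 = 138
Vm = 25.9 · ln(0.12993) = 25.9 × (-2.0408) = -52.86 mV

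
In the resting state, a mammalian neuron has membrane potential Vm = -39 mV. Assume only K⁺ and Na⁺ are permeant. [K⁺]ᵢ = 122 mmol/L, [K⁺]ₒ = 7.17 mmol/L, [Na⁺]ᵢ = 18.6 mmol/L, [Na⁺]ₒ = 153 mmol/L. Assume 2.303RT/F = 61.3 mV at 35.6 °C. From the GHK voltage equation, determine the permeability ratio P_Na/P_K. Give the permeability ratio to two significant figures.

Let α = P_Na/P_K. GHK: Vm = 61.3·log₁₀[(Kₒ + α·Naₒ)/(Kᵢ + α·Naᵢ)].
10^(Vm/61.3) = 10^(-39.0/61.3) = 0.23109
So 0.23109·(Kᵢ + α·Naᵢ) = Kₒ + α·Naₒ → α = (0.23109·122.0 − 7.17) / (153.0 − 0.23109·18.6)
α = (28.19 − 7.17) / (153.0 − 4.298) = 21.02/148.7 = 0.1414

0.14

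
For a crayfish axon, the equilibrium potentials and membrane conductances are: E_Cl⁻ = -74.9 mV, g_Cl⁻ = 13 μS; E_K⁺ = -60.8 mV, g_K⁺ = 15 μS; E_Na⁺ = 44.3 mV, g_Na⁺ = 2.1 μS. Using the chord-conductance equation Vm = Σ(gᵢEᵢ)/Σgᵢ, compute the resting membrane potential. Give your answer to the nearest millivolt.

Σ gᵢEᵢ = 13·(-74.9) + 15·(-60.8) + 2.1·(44.3) = -1792.67
Σ gᵢ = 13 + 15 + 2.1 = 30.1
Vm = -1792.67 / 30.1 = -59.56 mV

-60 mV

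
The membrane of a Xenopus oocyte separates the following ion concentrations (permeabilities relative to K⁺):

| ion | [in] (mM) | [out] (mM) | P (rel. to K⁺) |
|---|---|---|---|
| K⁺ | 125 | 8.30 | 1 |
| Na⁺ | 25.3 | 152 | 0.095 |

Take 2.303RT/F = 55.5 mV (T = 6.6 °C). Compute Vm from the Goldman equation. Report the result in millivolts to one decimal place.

-41.5 mV

Vm = 55.5 · log₁₀[(Σ P·[cation]ₒ + Σ P·[anion]ᵢ) / (Σ P·[cation]ᵢ + Σ P·[anion]ₒ)]
Numerator = 1×8.30 + 0.095×152 = 22.74
Denominator = 1×125 + 0.095×25.3 = 127.4
Vm = 55.5 · log₁₀(0.17849) = 55.5 × (-0.7484) = -41.54 mV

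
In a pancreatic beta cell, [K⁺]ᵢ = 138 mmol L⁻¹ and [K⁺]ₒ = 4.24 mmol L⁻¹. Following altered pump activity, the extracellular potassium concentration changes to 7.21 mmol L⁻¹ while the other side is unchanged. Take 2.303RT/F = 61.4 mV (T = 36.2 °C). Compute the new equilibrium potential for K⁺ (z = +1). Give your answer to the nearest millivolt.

After the shift: [K⁺]_out = 7.21, [K⁺]_in = 138 mmol L⁻¹.
E_new = (61.4/1)·log₁₀(7.21/138) = 61.40 · (-1.2819) = -78.71 mV

-79 mV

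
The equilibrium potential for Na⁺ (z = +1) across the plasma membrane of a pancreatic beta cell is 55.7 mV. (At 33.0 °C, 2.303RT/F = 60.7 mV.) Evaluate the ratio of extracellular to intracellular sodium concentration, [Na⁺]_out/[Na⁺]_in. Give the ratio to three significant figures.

8.27

log₁₀([out]/[in]) = E·z/(60.7) = 55.7 × 1 / 60.7 = 0.9176
[out]/[in] = 10^(0.9176) = 8.272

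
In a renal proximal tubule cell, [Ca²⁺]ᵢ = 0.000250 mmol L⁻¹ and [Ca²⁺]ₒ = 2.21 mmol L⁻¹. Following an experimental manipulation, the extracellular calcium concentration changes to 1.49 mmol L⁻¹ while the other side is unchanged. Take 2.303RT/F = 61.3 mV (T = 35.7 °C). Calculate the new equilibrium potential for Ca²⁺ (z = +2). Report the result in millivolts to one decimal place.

After the shift: [Ca²⁺]_out = 1.49, [Ca²⁺]_in = 0.000250 mmol L⁻¹.
E_new = (61.3/2)·log₁₀(1.49/0.000250) = 30.65 · (3.7752) = 115.71 mV

115.7 mV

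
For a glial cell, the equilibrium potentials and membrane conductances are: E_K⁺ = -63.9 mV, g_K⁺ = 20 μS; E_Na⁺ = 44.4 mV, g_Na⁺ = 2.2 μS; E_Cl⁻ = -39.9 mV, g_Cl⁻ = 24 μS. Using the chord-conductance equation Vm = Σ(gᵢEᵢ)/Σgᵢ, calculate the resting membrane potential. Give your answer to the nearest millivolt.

Σ gᵢEᵢ = 20·(-63.9) + 2.2·(44.4) + 24·(-39.9) = -2137.92
Σ gᵢ = 20 + 2.2 + 24 = 46.2
Vm = -2137.92 / 46.2 = -46.28 mV

-46 mV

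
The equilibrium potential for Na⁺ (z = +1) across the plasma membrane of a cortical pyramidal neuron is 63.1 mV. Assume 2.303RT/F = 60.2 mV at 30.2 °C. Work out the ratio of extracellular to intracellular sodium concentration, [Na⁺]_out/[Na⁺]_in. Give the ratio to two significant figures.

11

log₁₀([out]/[in]) = E·z/(60.2) = 63.1 × 1 / 60.2 = 1.0482
[out]/[in] = 10^(1.0482) = 11.17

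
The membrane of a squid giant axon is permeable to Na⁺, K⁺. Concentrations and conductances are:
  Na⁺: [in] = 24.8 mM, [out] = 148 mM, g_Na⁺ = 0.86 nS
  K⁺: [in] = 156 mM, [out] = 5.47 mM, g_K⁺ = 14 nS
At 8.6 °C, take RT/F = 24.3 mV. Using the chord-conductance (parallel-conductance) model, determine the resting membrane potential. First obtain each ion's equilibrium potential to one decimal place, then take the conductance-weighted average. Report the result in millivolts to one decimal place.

-74.2 mV

E_Na⁺ = (24.3/1)·ln(148/24.8) = 43.4 mV
E_K⁺ = (24.3/1)·ln(5.47/156) = -81.4 mV
Vm = (Σ gᵢEᵢ)/(Σ gᵢ) = (0.86·43.4 + 14·-81.4) / (0.86 + 14)
= -1102.28 / 14.86 = -74.18 mV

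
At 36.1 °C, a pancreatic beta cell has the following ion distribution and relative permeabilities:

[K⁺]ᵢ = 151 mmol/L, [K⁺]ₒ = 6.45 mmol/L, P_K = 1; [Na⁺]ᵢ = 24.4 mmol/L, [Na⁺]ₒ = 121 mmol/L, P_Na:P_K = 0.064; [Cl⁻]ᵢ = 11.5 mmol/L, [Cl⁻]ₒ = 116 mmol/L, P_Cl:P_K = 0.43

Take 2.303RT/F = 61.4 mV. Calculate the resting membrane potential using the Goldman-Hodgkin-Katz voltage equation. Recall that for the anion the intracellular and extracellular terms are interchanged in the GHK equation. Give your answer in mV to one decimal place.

-62.9 mV

Vm = 61.4 · log₁₀[(Σ P·[cation]ₒ + Σ P·[anion]ᵢ) / (Σ P·[cation]ᵢ + Σ P·[anion]ₒ)]
Numerator = 1×6.45 + 0.064×121 + 0.43×11.5 = 19.14
Denominator = 1×151 + 0.064×24.4 + 0.43×116 = 202.4
Vm = 61.4 · log₁₀(0.094541) = 61.4 × (-1.0244) = -62.90 mV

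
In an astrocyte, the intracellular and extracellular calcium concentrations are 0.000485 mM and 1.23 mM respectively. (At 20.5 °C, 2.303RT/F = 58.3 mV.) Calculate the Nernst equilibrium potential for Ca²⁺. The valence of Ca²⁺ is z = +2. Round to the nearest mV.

99 mV

E = (58.3/z) · log₁₀([Ca²⁺]_out/[Ca²⁺]_in) with z = +2.
= (58.3/2) · log₁₀(1.23/0.000485) = 29.15 · log₁₀(2536)
= 29.15 · (3.4042) = 99.23 mV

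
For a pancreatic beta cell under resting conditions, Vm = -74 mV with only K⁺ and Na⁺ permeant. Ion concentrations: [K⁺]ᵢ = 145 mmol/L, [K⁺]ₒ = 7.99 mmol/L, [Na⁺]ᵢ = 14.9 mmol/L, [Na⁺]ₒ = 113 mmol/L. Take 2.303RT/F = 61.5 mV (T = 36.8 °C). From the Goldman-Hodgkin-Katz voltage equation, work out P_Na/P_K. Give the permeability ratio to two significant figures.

Let α = P_Na/P_K. GHK: Vm = 61.5·log₁₀[(Kₒ + α·Naₒ)/(Kᵢ + α·Naᵢ)].
10^(Vm/61.5) = 10^(-74.0/61.5) = 0.062625
So 0.062625·(Kᵢ + α·Naᵢ) = Kₒ + α·Naₒ → α = (0.062625·145.0 − 7.99) / (113.0 − 0.062625·14.9)
α = (9.081 − 7.99) / (113.0 − 0.9331) = 1.091/112.1 = 0.009732

0.0097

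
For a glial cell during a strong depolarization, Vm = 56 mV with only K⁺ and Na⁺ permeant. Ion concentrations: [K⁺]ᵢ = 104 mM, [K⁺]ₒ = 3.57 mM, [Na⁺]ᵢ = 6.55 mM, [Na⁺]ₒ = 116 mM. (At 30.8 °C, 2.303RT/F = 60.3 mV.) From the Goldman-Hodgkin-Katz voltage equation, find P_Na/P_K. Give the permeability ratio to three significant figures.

Let α = P_Na/P_K. GHK: Vm = 60.3·log₁₀[(Kₒ + α·Naₒ)/(Kᵢ + α·Naᵢ)].
10^(Vm/60.3) = 10^(56.0/60.3) = 8.4857
So 8.4857·(Kᵢ + α·Naᵢ) = Kₒ + α·Naₒ → α = (8.4857·104.0 − 3.57) / (116.0 − 8.4857·6.55)
α = (882.5 − 3.57) / (116.0 − 55.58) = 878.9/60.42 = 14.55

14.5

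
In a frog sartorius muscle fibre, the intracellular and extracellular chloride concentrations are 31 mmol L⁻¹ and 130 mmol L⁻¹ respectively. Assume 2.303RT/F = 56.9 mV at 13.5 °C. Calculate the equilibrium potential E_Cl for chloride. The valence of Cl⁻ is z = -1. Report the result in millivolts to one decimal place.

E = (56.9/z) · log₁₀([Cl⁻]_out/[Cl⁻]_in) with z = -1.
For an anion, dividing by z = -1 reverses the sign.
= (56.9/-1) · log₁₀(130/31) = -56.90 · log₁₀(4.194)
= -56.90 · (0.6226) = -35.42 mV

-35.4 mV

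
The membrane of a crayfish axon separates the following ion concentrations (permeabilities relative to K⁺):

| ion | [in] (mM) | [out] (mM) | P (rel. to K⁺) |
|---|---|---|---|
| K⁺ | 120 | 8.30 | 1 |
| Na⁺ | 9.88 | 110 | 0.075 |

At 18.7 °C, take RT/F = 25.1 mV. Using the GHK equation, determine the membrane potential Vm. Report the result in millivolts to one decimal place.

Vm = 25.1 · ln[(Σ P·[cation]ₒ + Σ P·[anion]ᵢ) / (Σ P·[cation]ᵢ + Σ P·[anion]ₒ)]
Numerator = 1×8.30 + 0.075×110 = 16.55
Denominator = 1×120 + 0.075×9.88 = 120.7
Vm = 25.1 · ln(0.13707) = 25.1 × (-1.9873) = -49.88 mV

-49.9 mV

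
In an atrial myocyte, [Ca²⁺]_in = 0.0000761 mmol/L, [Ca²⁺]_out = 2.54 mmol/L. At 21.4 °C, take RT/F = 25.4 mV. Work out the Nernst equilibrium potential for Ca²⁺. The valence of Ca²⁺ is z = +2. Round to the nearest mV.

E = (25.4/z) · ln([Ca²⁺]_out/[Ca²⁺]_in) with z = +2.
= (25.4/2) · ln(2.54/0.0000761) = 12.70 · ln(3.338e+04)
= 12.70 · (10.4156) = 132.28 mV

132 mV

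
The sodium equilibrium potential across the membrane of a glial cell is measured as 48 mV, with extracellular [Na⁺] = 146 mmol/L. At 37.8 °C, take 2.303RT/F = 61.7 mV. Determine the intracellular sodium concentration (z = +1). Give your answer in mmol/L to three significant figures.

Nernst: E = (61.7/1) · log₁₀([out]/[in]), so log₁₀([out]/[in]) = 48.0 × 1 / 61.7 = 0.7780.
[out]/[in] = 10^(0.7780) = 5.997.
[in] = 146 / 5.997 = 24.34 mmol/L.

24.3 mmol/L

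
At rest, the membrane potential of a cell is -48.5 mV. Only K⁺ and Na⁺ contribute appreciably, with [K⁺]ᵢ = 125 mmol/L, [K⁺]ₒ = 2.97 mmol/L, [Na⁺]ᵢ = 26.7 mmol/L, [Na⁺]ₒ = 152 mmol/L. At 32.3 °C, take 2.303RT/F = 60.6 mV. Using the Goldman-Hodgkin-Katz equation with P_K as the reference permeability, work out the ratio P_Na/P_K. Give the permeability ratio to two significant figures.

0.11

Let α = P_Na/P_K. GHK: Vm = 60.6·log₁₀[(Kₒ + α·Naₒ)/(Kᵢ + α·Naᵢ)].
10^(Vm/60.6) = 10^(-48.5/60.6) = 0.15837
So 0.15837·(Kᵢ + α·Naᵢ) = Kₒ + α·Naₒ → α = (0.15837·125.0 − 2.97) / (152.0 − 0.15837·26.7)
α = (19.8 − 2.97) / (152.0 − 4.228) = 16.83/147.8 = 0.1139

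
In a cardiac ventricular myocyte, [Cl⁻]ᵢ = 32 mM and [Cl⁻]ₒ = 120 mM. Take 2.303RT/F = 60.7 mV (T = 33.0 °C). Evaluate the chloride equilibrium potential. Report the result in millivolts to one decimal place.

-34.8 mV

E = (60.7/z) · log₁₀([Cl⁻]_out/[Cl⁻]_in) with z = -1.
For an anion, dividing by z = -1 reverses the sign.
= (60.7/-1) · log₁₀(120/32) = -60.70 · log₁₀(3.75)
= -60.70 · (0.5740) = -34.84 mV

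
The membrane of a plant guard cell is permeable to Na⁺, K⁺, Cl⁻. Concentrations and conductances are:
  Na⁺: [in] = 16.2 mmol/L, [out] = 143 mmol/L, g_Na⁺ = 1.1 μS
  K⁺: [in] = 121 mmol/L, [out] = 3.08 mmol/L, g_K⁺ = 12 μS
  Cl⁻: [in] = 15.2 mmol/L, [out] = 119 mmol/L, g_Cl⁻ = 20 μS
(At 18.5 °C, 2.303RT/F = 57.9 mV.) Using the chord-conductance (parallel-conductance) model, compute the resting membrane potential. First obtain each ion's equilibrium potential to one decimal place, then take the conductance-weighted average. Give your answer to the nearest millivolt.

E_Na⁺ = (57.9/1)·log₁₀(143/16.2) = 54.8 mV
E_K⁺ = (57.9/1)·log₁₀(3.08/121) = -92.3 mV
E_Cl⁻ = (57.9/-1)·log₁₀(119/15.2) = -51.7 mV
Vm = (Σ gᵢEᵢ)/(Σ gᵢ) = (1.1·54.8 + 12·-92.3 + 20·-51.7) / (1.1 + 12 + 20)
= -2081.32 / 33.1 = -62.88 mV

-63 mV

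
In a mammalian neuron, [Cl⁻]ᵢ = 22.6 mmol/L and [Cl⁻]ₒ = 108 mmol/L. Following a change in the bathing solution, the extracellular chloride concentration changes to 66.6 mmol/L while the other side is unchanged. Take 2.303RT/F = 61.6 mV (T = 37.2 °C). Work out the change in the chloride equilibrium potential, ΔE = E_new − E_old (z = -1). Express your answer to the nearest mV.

E_old = (61.6/-1)·log₁₀(108/22.6) = -41.85 mV
E_new = (61.6/-1)·log₁₀(66.6/22.6) = -28.91 mV
ΔE = -28.91 − (-41.85) = 12.93 mV

13 mV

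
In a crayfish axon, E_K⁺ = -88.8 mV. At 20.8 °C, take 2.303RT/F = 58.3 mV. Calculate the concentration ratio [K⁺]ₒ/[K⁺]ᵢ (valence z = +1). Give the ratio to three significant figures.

0.0300

log₁₀([out]/[in]) = E·z/(58.3) = -88.8 × 1 / 58.3 = -1.5232
[out]/[in] = 10^(-1.5232) = 0.02998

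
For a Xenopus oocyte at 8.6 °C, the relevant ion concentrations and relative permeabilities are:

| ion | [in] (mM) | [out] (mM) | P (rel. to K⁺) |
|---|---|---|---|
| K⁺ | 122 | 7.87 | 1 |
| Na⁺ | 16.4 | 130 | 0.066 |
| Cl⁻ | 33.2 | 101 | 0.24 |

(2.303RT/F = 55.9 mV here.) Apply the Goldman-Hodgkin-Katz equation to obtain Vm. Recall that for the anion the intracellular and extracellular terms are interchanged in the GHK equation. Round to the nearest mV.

Vm = 55.9 · log₁₀[(Σ P·[cation]ₒ + Σ P·[anion]ᵢ) / (Σ P·[cation]ᵢ + Σ P·[anion]ₒ)]
Numerator = 1×7.87 + 0.066×130 + 0.24×33.2 = 24.42
Denominator = 1×122 + 0.066×16.4 + 0.24×101 = 147.3
Vm = 55.9 · log₁₀(0.16575) = 55.9 × (-0.7806) = -43.63 mV

-44 mV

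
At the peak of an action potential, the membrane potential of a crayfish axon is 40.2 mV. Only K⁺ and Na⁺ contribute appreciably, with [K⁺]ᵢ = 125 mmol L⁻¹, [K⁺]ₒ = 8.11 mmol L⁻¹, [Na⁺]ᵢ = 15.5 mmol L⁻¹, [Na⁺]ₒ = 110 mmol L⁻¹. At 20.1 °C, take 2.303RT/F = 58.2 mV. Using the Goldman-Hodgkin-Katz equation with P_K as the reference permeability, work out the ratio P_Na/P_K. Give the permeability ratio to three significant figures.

Let α = P_Na/P_K. GHK: Vm = 58.2·log₁₀[(Kₒ + α·Naₒ)/(Kᵢ + α·Naᵢ)].
10^(Vm/58.2) = 10^(40.2/58.2) = 4.9059
So 4.9059·(Kᵢ + α·Naᵢ) = Kₒ + α·Naₒ → α = (4.9059·125.0 − 8.11) / (110.0 − 4.9059·15.5)
α = (613.2 − 8.11) / (110.0 − 76.04) = 605.1/33.96 = 17.82

17.8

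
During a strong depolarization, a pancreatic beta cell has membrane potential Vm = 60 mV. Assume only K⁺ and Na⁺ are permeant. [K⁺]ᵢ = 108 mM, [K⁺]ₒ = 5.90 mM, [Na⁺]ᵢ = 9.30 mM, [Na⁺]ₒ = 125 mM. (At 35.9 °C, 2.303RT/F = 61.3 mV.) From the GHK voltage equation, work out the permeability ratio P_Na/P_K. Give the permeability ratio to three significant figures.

28.1

Let α = P_Na/P_K. GHK: Vm = 61.3·log₁₀[(Kₒ + α·Naₒ)/(Kᵢ + α·Naᵢ)].
10^(Vm/61.3) = 10^(60.0/61.3) = 9.5234
So 9.5234·(Kᵢ + α·Naᵢ) = Kₒ + α·Naₒ → α = (9.5234·108.0 − 5.9) / (125.0 − 9.5234·9.3)
α = (1029 − 5.9) / (125.0 − 88.57) = 1023/36.43 = 28.07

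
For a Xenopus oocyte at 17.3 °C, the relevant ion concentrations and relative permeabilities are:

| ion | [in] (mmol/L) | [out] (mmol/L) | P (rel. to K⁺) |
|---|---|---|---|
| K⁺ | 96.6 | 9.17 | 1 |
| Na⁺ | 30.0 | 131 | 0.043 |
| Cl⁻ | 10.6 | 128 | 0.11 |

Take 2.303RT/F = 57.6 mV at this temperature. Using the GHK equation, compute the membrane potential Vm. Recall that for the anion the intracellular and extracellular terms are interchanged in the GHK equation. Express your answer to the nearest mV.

Vm = 57.6 · log₁₀[(Σ P·[cation]ₒ + Σ P·[anion]ᵢ) / (Σ P·[cation]ᵢ + Σ P·[anion]ₒ)]
Numerator = 1×9.17 + 0.043×131 + 0.11×10.6 = 15.97
Denominator = 1×96.6 + 0.043×30.0 + 0.11×128 = 112
Vm = 57.6 · log₁₀(0.14262) = 57.6 × (-0.8458) = -48.72 mV

-49 mV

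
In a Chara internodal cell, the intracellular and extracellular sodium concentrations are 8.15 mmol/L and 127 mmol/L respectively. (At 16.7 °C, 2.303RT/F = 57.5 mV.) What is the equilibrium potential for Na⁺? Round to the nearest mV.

E = (57.5/z) · log₁₀([Na⁺]_out/[Na⁺]_in) with z = +1.
= (57.5/1) · log₁₀(127/8.15) = 57.50 · log₁₀(15.58)
= 57.50 · (1.1926) = 68.58 mV

69 mV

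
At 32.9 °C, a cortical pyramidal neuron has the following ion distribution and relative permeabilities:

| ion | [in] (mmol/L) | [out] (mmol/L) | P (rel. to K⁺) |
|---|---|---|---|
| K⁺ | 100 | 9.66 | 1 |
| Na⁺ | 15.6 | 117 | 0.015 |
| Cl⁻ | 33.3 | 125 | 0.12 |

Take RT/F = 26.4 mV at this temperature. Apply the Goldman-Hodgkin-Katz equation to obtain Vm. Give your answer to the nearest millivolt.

Vm = 26.4 · ln[(Σ P·[cation]ₒ + Σ P·[anion]ᵢ) / (Σ P·[cation]ᵢ + Σ P·[anion]ₒ)]
Numerator = 1×9.66 + 0.015×117 + 0.12×33.3 = 15.41
Denominator = 1×100 + 0.015×15.6 + 0.12×125 = 115.2
Vm = 26.4 · ln(0.13374) = 26.4 × (-2.0119) = -53.11 mV

-53 mV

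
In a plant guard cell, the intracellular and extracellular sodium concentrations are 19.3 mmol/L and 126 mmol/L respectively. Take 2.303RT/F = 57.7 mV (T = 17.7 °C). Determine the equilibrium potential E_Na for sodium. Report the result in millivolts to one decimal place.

E = (57.7/z) · log₁₀([Na⁺]_out/[Na⁺]_in) with z = +1.
= (57.7/1) · log₁₀(126/19.3) = 57.70 · log₁₀(6.528)
= 57.70 · (0.8148) = 47.01 mV

47.0 mV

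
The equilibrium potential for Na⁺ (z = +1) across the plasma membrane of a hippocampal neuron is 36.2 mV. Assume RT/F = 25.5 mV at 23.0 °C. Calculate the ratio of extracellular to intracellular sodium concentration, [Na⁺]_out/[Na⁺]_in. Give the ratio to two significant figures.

4.1

ln([out]/[in]) = E·z/(25.5) = 36.2 × 1 / 25.5 = 1.4196
[out]/[in] = e^(1.4196) = 4.135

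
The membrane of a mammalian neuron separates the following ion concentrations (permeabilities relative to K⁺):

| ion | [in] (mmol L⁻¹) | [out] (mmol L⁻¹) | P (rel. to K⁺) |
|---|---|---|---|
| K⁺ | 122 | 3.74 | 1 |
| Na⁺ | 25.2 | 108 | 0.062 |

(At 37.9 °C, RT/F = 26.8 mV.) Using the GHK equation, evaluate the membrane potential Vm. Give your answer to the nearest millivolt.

-66 mV

Vm = 26.8 · ln[(Σ P·[cation]ₒ + Σ P·[anion]ᵢ) / (Σ P·[cation]ᵢ + Σ P·[anion]ₒ)]
Numerator = 1×3.74 + 0.062×108 = 10.44
Denominator = 1×122 + 0.062×25.2 = 123.6
Vm = 26.8 · ln(0.084459) = 26.8 × (-2.4715) = -66.24 mV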